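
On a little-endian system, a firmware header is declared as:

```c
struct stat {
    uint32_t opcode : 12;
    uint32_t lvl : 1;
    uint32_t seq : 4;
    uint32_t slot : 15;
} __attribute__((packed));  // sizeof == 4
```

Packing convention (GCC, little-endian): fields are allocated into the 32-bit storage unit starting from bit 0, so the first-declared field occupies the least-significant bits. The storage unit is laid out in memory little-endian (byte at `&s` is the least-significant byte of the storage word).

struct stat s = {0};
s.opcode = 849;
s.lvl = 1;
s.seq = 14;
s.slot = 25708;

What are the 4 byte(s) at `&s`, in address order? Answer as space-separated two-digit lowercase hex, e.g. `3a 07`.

51 d3 d9 c8

opcode (12b) val=849 bits=0x351 at bit 0: 0x00000351
lvl (1b) val=1 bits=0x1 at bit 12: 0x00001351
seq (4b) val=14 bits=0xe at bit 13: 0x0001d351
slot (15b) val=25708 bits=0x646c at bit 17: 0xc8d9d351
word = 0xc8d9d351 → little-endian bytes:
  [0]=0x51  [1]=0xd3  [2]=0xd9  [3]=0xc8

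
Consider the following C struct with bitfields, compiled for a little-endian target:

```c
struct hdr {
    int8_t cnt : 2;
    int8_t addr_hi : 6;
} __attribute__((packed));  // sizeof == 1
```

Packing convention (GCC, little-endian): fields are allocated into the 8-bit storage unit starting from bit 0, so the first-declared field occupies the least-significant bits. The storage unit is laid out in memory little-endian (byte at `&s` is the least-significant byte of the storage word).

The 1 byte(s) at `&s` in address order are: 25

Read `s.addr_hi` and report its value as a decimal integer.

9

[0]=0x25 (little-endian) → word 0x25
cnt [0+:2] = (word>>0) & 0x3 = 1
addr_hi [2+:6] = (word>>2) & 0x3f = 9  ←
addr_hi signed 6b, MSB=0: value = 9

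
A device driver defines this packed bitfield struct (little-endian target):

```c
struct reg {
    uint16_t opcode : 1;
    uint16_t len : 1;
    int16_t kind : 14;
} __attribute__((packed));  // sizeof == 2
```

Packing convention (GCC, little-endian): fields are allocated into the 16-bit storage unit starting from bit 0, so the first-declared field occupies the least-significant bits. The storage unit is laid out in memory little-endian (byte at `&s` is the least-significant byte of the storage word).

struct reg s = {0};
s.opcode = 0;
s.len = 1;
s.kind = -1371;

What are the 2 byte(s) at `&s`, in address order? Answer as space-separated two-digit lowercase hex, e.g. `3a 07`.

96 ea

opcode (1b) val=0 bits=0x0 at bit 0: 0x0000
len (1b) val=1 bits=0x1 at bit 1: 0x0002
kind (14b) val=-1371 bits=0x3aa5 at bit 2: 0xea96
word = 0xea96 → little-endian bytes:
  [0]=0x96  [1]=0xea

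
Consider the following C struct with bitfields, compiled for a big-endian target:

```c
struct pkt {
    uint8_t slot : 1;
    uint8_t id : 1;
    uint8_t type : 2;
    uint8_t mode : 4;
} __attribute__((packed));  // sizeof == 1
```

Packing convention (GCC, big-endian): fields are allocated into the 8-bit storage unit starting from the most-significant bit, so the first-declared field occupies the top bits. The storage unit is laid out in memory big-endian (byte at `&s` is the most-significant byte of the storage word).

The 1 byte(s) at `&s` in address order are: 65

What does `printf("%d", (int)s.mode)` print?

[0]=0x65 (big-endian) → word 0x65
slot [7+:1] = (word>>7) & 0x1 = 0
id [6+:1] = (word>>6) & 0x1 = 1
type [4+:2] = (word>>4) & 0x3 = 2
mode [0+:4] = (word>>0) & 0xf = 5  ←

5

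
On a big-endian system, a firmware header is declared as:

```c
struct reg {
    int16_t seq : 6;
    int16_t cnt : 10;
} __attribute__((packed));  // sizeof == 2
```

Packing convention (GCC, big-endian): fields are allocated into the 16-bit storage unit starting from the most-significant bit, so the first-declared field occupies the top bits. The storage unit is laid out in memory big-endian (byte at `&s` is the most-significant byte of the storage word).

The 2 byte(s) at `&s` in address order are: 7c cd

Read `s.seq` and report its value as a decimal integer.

[0]=0x7c [1]=0xcd (big-endian) → word 0x7ccd
seq [10+:6] = (word>>10) & 0x3f = 31  ←
cnt [0+:10] = (word>>0) & 0x3ff = 205
seq signed 6b, MSB=0: value = 31

31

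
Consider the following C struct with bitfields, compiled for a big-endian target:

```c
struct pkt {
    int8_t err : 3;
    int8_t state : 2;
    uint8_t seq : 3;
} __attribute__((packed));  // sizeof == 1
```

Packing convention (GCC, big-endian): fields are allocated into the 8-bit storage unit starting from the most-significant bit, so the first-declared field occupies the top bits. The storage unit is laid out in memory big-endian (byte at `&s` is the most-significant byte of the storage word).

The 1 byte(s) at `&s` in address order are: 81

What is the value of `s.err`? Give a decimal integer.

-4

[0]=0x81 (big-endian) → word 0x81
err [5+:3] = (word>>5) & 0x7 = 4  ←
state [3+:2] = (word>>3) & 0x3 = 0
seq [0+:3] = (word>>0) & 0x7 = 1
err signed 3b, MSB=1: 4 - 8 = -4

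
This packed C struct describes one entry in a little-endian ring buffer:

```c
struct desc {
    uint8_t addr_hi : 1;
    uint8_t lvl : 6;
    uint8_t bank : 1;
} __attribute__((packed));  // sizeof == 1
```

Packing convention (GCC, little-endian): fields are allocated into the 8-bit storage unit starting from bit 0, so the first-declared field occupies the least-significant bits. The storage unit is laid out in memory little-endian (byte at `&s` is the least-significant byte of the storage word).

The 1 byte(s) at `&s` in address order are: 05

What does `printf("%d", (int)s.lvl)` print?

2

[0]=0x05 (little-endian) → word 0x05
addr_hi:1 @ bit 0 → (0x05>>0)&0x1 = 0x1
lvl:6 @ bit 1 → (0x05>>1)&0x3f = 0x2  ←
bank:1 @ bit 7 → (0x05>>7)&0x1 = 0x0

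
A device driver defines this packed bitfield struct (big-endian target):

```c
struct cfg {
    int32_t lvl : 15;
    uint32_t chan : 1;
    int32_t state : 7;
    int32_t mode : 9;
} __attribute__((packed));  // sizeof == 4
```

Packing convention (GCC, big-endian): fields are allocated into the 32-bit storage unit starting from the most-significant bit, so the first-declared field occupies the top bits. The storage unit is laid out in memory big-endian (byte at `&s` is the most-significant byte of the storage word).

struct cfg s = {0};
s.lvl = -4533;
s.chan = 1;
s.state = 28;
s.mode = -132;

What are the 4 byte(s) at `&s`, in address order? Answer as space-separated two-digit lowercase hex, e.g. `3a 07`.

dc 97 39 7c

lvl:15 = -4533 → 0x6e4b << 17 → word 0xdc960000
chan:1 = 1 → 0x1 << 16 → word 0xdc970000
state:7 = 28 → 0x1c << 9 → word 0xdc973800
mode:9 = -132 → 0x17c << 0 → word 0xdc97397c
word = 0xdc97397c → big-endian bytes:
  [0]=0xdc  [1]=0x97  [2]=0x39  [3]=0x7c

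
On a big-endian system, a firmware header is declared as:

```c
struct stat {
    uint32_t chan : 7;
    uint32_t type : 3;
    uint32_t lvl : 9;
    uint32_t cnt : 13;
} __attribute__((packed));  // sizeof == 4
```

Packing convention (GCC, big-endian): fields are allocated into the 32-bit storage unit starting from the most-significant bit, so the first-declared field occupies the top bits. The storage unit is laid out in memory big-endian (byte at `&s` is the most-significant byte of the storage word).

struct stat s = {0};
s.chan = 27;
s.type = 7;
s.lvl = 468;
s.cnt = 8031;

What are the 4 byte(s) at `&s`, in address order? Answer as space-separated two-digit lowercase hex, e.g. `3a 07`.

[25+:7] chan=27 & 0x7f = 0x1b; word=0x36000000
[22+:3] type=7 & 0x7 = 0x7; word=0x37c00000
[13+:9] lvl=468 & 0x1ff = 0x1d4; word=0x37fa8000
[0+:13] cnt=8031 & 0x1fff = 0x1f5f; word=0x37fa9f5f
word = 0x37fa9f5f → big-endian bytes:
  [0]=0x37  [1]=0xfa  [2]=0x9f  [3]=0x5f

37 fa 9f 5f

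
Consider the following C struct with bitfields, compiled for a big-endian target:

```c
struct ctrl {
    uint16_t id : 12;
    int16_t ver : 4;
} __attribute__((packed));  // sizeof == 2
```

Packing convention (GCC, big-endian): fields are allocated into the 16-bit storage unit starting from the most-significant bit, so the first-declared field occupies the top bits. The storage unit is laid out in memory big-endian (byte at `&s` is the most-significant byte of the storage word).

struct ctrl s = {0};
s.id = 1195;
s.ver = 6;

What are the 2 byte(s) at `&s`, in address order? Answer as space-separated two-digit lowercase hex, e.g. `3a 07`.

[4+:12] id=1195 & 0xfff = 0x4ab; word=0x4ab0
[0+:4] ver=6 & 0xf = 0x6; word=0x4ab6
word = 0x4ab6 → big-endian bytes:
  [0]=0x4a  [1]=0xb6

4a b6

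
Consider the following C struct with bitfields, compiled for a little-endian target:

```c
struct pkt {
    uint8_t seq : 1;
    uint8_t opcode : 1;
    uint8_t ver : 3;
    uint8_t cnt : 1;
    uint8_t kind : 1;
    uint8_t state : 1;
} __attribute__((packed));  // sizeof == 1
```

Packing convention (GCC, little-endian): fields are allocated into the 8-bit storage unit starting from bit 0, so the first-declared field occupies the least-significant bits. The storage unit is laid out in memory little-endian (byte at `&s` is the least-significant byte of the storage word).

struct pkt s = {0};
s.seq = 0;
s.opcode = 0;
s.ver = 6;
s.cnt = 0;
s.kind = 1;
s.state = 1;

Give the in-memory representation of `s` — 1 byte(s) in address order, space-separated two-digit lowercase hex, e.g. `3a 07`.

[0+:1] seq=0 & 0x1 = 0x0; word=0x00
[1+:1] opcode=0 & 0x1 = 0x0; word=0x00
[2+:3] ver=6 & 0x7 = 0x6; word=0x18
[5+:1] cnt=0 & 0x1 = 0x0; word=0x18
[6+:1] kind=1 & 0x1 = 0x1; word=0x58
[7+:1] state=1 & 0x1 = 0x1; word=0xd8
word = 0xd8 → little-endian bytes:
  [0]=0xd8

d8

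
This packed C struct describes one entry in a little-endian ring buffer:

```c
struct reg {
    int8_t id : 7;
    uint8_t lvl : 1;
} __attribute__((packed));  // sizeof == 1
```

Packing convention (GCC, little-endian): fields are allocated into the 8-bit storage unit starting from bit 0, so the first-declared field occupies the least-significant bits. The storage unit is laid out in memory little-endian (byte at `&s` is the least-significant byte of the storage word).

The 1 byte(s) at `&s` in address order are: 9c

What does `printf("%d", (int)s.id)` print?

[0]=0x9c (little-endian) → word 0x9c
id:7 @ bit 0 → (0x9c>>0)&0x7f = 0x1c  ←
lvl:1 @ bit 7 → (0x9c>>7)&0x1 = 0x1
id signed 7b, MSB=0: value = 28

28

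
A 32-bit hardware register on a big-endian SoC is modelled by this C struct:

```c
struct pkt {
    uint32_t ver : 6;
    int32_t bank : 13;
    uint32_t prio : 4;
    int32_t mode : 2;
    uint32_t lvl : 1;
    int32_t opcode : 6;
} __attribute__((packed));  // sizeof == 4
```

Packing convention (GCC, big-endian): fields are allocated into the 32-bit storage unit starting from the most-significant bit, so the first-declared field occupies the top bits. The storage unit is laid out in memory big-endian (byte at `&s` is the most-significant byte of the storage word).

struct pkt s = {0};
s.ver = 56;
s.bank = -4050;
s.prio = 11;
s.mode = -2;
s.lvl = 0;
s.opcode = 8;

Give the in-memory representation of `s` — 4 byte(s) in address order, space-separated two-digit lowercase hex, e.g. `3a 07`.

[26+:6] ver=56 & 0x3f = 0x38; word=0xe0000000
[13+:13] bank=-4050 & 0x1fff = 0x102e; word=0xe205c000
[9+:4] prio=11 & 0xf = 0xb; word=0xe205d600
[7+:2] mode=-2 & 0x3 = 0x2; word=0xe205d700
[6+:1] lvl=0 & 0x1 = 0x0; word=0xe205d700
[0+:6] opcode=8 & 0x3f = 0x8; word=0xe205d708
word = 0xe205d708 → big-endian bytes:
  [0]=0xe2  [1]=0x05  [2]=0xd7  [3]=0x08

e2 05 d7 08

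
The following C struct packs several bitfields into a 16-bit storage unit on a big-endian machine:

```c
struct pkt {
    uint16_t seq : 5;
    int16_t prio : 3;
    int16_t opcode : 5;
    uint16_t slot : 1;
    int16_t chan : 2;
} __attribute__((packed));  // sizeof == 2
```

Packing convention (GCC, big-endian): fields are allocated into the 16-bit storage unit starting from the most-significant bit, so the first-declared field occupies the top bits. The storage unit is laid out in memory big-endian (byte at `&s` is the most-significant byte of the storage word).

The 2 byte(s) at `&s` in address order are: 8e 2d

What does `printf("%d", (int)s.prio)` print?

[0]=0x8e [1]=0x2d (big-endian) → word 0x8e2d
seq [11+:5] = (word>>11) & 0x1f = 17
prio [8+:3] = (word>>8) & 0x7 = 6  ←
opcode [3+:5] = (word>>3) & 0x1f = 5
slot [2+:1] = (word>>2) & 0x1 = 1
chan [0+:2] = (word>>0) & 0x3 = 1
prio signed 3b, MSB=1: 6 - 8 = -2

-2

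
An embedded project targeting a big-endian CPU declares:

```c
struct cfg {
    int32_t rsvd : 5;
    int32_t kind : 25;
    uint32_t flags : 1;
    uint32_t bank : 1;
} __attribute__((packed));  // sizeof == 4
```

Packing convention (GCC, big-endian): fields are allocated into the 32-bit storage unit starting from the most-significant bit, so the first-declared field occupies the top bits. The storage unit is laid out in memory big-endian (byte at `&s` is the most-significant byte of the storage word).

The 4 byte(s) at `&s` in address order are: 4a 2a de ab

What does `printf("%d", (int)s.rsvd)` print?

[0]=0x4a [1]=0x2a [2]=0xde [3]=0xab (big-endian) → word 0x4a2adeab
rsvd:5 @ bit 27 → (0x4a2adeab>>27)&0x1f = 0x9  ←
kind:25 @ bit 2 → (0x4a2adeab>>2)&0x1ffffff = 0x8ab7aa
flags:1 @ bit 1 → (0x4a2adeab>>1)&0x1 = 0x1
bank:1 @ bit 0 → (0x4a2adeab>>0)&0x1 = 0x1
rsvd signed 5b, MSB=0: value = 9

9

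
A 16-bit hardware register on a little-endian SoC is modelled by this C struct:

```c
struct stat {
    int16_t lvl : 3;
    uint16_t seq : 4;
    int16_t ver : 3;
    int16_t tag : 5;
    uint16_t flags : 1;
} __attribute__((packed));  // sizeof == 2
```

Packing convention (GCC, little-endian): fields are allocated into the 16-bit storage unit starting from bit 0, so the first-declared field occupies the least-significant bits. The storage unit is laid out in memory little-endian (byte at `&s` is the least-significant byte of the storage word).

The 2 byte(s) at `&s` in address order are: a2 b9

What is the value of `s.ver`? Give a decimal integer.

3

[0]=0xa2 [1]=0xb9 (little-endian) → word 0xb9a2
lvl [0+:3] = (word>>0) & 0x7 = 2
seq [3+:4] = (word>>3) & 0xf = 4
ver [7+:3] = (word>>7) & 0x7 = 3  ←
tag [10+:5] = (word>>10) & 0x1f = 14
flags [15+:1] = (word>>15) & 0x1 = 1
ver signed 3b, MSB=0: value = 3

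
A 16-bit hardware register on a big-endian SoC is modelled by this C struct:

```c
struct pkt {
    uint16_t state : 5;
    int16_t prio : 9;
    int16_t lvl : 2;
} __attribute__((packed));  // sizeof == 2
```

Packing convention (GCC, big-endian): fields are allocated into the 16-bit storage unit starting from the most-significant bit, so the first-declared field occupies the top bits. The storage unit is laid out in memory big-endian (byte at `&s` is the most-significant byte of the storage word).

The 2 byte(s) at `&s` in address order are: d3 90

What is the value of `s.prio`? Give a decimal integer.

[0]=0xd3 [1]=0x90 (big-endian) → word 0xd390
state:5 @ bit 11 → (0xd390>>11)&0x1f = 0x1a
prio:9 @ bit 2 → (0xd390>>2)&0x1ff = 0xe4  ←
lvl:2 @ bit 0 → (0xd390>>0)&0x3 = 0x0
prio signed 9b, MSB=0: value = 228

228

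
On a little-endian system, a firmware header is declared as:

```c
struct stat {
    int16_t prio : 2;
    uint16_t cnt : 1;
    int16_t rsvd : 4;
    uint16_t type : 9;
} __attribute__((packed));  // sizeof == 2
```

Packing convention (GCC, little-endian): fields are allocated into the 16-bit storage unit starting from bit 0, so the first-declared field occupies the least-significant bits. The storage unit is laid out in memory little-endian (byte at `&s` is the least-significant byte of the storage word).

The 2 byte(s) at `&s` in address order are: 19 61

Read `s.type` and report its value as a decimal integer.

[0]=0x19 [1]=0x61 (little-endian) → word 0x6119
prio:2 @ bit 0 → (0x6119>>0)&0x3 = 0x1
cnt:1 @ bit 2 → (0x6119>>2)&0x1 = 0x0
rsvd:4 @ bit 3 → (0x6119>>3)&0xf = 0x3
type:9 @ bit 7 → (0x6119>>7)&0x1ff = 0xc2  ←

194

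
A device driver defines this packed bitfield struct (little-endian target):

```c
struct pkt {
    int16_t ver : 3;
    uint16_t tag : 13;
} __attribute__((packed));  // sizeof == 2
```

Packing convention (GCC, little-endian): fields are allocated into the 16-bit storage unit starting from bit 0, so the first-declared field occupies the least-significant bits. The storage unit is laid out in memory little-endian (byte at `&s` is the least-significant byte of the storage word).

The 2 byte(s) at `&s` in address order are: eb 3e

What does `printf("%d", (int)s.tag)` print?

2013

[0]=0xeb [1]=0x3e (little-endian) → word 0x3eeb
ver:3 @ bit 0 → (0x3eeb>>0)&0x7 = 0x3
tag:13 @ bit 3 → (0x3eeb>>3)&0x1fff = 0x7dd  ←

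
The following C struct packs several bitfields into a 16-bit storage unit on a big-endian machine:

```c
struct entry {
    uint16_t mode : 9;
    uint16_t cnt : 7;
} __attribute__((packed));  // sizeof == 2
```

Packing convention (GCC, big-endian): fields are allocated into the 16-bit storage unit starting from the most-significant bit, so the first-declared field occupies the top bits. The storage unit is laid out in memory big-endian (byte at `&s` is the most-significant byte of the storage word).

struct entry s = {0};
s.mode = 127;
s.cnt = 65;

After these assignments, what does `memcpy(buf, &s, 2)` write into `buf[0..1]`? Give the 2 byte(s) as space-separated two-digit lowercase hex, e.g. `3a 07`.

3f c1

mode (9b) val=127 bits=0x7f at bit 7: 0x3f80
cnt (7b) val=65 bits=0x41 at bit 0: 0x3fc1
word = 0x3fc1 → big-endian bytes:
  [0]=0x3f  [1]=0xc1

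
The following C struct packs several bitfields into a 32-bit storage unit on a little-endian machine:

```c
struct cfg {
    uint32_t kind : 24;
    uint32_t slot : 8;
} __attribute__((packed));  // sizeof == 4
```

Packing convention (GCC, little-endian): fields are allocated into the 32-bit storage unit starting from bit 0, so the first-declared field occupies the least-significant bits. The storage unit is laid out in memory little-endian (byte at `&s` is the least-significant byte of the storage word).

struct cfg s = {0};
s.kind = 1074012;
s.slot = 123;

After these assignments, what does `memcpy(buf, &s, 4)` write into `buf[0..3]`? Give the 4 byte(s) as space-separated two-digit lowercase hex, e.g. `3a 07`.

5c 63 10 7b

kind (24b) val=1074012 bits=0x10635c at bit 0: 0x0010635c
slot (8b) val=123 bits=0x7b at bit 24: 0x7b10635c
word = 0x7b10635c → little-endian bytes:
  [0]=0x5c  [1]=0x63  [2]=0x10  [3]=0x7b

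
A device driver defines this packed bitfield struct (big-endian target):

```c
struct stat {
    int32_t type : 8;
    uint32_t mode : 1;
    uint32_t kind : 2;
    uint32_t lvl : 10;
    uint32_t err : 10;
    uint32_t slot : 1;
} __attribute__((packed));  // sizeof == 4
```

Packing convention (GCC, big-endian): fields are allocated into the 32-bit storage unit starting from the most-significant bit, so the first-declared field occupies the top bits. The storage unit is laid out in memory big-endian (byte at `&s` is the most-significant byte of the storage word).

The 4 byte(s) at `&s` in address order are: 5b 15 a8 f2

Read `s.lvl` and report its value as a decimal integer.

[0]=0x5b [1]=0x15 [2]=0xa8 [3]=0xf2 (big-endian) → word 0x5b15a8f2
type:8 @ bit 24 → (0x5b15a8f2>>24)&0xff = 0x5b
mode:1 @ bit 23 → (0x5b15a8f2>>23)&0x1 = 0x0
kind:2 @ bit 21 → (0x5b15a8f2>>21)&0x3 = 0x0
lvl:10 @ bit 11 → (0x5b15a8f2>>11)&0x3ff = 0x2b5  ←
err:10 @ bit 1 → (0x5b15a8f2>>1)&0x3ff = 0x79
slot:1 @ bit 0 → (0x5b15a8f2>>0)&0x1 = 0x0

693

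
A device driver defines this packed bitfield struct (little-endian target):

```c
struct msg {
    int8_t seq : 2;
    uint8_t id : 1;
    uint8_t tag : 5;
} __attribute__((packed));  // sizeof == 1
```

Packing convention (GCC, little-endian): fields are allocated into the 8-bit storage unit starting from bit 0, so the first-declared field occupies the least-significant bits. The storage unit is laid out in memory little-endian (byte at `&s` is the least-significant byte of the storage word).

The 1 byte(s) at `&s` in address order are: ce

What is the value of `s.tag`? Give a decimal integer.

[0]=0xce (little-endian) → word 0xce
seq:2 @ bit 0 → (0xce>>0)&0x3 = 0x2
id:1 @ bit 2 → (0xce>>2)&0x1 = 0x1
tag:5 @ bit 3 → (0xce>>3)&0x1f = 0x19  ←

25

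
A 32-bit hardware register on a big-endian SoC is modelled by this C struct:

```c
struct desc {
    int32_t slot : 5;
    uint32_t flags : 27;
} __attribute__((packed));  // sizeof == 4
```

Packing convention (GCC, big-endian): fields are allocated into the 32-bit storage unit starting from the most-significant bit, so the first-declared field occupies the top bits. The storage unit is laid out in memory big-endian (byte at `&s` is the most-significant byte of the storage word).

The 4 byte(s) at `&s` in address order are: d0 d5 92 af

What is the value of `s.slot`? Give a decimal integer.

-6

[0]=0xd0 [1]=0xd5 [2]=0x92 [3]=0xaf (big-endian) → word 0xd0d592af
slot:5 @ bit 27 → (0xd0d592af>>27)&0x1f = 0x1a  ←
flags:27 @ bit 0 → (0xd0d592af>>0)&0x7ffffff = 0xd592af
slot signed 5b, MSB=1: 26 - 32 = -6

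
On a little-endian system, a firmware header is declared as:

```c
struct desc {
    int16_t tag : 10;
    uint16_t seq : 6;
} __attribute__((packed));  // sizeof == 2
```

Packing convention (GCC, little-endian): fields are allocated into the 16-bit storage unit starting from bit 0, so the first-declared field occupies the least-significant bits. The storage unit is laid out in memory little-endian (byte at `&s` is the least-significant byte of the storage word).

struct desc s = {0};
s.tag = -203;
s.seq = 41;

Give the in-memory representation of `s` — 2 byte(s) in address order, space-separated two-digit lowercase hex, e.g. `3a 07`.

tag (10b) val=-203 bits=0x335 at bit 0: 0x0335
seq (6b) val=41 bits=0x29 at bit 10: 0xa735
word = 0xa735 → little-endian bytes:
  [0]=0x35  [1]=0xa7

35 a7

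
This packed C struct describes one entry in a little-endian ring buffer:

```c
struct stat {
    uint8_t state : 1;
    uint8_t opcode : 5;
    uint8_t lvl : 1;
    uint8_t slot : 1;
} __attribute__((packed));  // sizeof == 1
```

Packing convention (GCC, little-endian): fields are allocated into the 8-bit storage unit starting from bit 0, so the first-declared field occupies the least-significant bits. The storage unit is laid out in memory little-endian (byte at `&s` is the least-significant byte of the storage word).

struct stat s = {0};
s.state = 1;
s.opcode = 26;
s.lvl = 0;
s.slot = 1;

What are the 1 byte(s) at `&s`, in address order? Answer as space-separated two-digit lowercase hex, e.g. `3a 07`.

state (1b) val=1 bits=0x1 at bit 0: 0x01
opcode (5b) val=26 bits=0x1a at bit 1: 0x35
lvl (1b) val=0 bits=0x0 at bit 6: 0x35
slot (1b) val=1 bits=0x1 at bit 7: 0xb5
word = 0xb5 → little-endian bytes:
  [0]=0xb5

b5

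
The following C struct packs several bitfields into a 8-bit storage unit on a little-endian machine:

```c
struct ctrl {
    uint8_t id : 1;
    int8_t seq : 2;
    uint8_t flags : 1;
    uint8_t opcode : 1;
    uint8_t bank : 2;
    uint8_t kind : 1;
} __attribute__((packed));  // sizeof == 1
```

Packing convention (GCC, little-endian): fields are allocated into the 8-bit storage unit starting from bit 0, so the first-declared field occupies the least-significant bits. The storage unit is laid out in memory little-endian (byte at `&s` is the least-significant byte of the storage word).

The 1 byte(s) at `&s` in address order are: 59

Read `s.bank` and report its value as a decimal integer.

[0]=0x59 (little-endian) → word 0x59
id:1 @ bit 0 → (0x59>>0)&0x1 = 0x1
seq:2 @ bit 1 → (0x59>>1)&0x3 = 0x0
flags:1 @ bit 3 → (0x59>>3)&0x1 = 0x1
opcode:1 @ bit 4 → (0x59>>4)&0x1 = 0x1
bank:2 @ bit 5 → (0x59>>5)&0x3 = 0x2  ←
kind:1 @ bit 7 → (0x59>>7)&0x1 = 0x0

2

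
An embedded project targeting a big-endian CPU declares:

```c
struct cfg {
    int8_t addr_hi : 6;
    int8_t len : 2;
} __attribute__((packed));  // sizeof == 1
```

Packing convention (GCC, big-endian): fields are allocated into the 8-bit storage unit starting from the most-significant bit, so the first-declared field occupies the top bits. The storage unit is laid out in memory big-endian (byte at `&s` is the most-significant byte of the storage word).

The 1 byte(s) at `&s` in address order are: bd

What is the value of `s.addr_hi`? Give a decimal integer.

-17

[0]=0xbd (big-endian) → word 0xbd
addr_hi [2+:6] = (word>>2) & 0x3f = 47  ←
len [0+:2] = (word>>0) & 0x3 = 1
addr_hi signed 6b, MSB=1: 47 - 64 = -17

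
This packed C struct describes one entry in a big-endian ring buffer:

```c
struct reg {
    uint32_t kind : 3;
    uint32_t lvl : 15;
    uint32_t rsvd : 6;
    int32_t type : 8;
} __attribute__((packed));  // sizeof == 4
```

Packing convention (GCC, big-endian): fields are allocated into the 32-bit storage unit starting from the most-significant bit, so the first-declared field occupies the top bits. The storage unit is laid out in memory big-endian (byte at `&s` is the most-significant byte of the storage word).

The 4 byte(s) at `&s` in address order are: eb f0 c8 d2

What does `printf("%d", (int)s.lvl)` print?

12227

[0]=0xeb [1]=0xf0 [2]=0xc8 [3]=0xd2 (big-endian) → word 0xebf0c8d2
kind [29+:3] = (word>>29) & 0x7 = 7
lvl [14+:15] = (word>>14) & 0x7fff = 12227  ←
rsvd [8+:6] = (word>>8) & 0x3f = 8
type [0+:8] = (word>>0) & 0xff = 210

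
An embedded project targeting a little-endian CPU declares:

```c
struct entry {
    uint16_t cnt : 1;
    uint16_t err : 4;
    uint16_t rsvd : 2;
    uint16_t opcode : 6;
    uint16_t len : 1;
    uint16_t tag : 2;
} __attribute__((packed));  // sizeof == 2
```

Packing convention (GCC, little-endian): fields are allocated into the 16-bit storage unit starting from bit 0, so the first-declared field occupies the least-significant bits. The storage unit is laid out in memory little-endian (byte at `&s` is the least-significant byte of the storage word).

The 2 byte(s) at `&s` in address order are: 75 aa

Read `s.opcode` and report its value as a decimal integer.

20

[0]=0x75 [1]=0xaa (little-endian) → word 0xaa75
cnt:1 @ bit 0 → (0xaa75>>0)&0x1 = 0x1
err:4 @ bit 1 → (0xaa75>>1)&0xf = 0xa
rsvd:2 @ bit 5 → (0xaa75>>5)&0x3 = 0x3
opcode:6 @ bit 7 → (0xaa75>>7)&0x3f = 0x14  ←
len:1 @ bit 13 → (0xaa75>>13)&0x1 = 0x1
tag:2 @ bit 14 → (0xaa75>>14)&0x3 = 0x2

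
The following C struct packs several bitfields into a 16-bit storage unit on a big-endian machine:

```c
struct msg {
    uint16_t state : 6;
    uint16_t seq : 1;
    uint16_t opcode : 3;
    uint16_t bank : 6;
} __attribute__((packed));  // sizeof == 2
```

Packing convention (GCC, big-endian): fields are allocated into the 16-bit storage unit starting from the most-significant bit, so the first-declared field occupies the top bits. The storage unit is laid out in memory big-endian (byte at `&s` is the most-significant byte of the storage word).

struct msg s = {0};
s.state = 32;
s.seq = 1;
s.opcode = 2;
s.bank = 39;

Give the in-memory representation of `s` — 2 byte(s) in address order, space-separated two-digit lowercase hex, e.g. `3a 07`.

[10+:6] state=32 & 0x3f = 0x20; word=0x8000
[9+:1] seq=1 & 0x1 = 0x1; word=0x8200
[6+:3] opcode=2 & 0x7 = 0x2; word=0x8280
[0+:6] bank=39 & 0x3f = 0x27; word=0x82a7
word = 0x82a7 → big-endian bytes:
  [0]=0x82  [1]=0xa7

82 a7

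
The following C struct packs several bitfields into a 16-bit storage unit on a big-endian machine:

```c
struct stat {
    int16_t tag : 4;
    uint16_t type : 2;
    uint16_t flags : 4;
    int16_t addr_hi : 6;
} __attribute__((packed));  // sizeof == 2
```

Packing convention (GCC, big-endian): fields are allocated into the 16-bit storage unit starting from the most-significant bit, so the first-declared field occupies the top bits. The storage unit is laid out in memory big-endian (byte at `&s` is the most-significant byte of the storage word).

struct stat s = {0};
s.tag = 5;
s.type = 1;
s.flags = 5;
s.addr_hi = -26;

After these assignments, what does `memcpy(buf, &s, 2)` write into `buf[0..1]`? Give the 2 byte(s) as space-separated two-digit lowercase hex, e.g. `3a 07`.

tag:4 = 5 → 0x5 << 12 → word 0x5000
type:2 = 1 → 0x1 << 10 → word 0x5400
flags:4 = 5 → 0x5 << 6 → word 0x5540
addr_hi:6 = -26 → 0x26 << 0 → word 0x5566
word = 0x5566 → big-endian bytes:
  [0]=0x55  [1]=0x66

55 66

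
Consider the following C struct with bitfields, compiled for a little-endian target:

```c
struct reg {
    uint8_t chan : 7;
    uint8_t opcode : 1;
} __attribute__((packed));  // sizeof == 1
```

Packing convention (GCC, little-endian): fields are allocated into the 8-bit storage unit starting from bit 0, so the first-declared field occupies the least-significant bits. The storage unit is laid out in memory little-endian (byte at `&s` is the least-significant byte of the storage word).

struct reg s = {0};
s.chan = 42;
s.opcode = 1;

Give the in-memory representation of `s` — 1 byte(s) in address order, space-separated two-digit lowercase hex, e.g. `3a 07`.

chan:7 = 42 → 0x2a << 0 → word 0x2a
opcode:1 = 1 → 0x1 << 7 → word 0xaa
word = 0xaa → little-endian bytes:
  [0]=0xaa

aa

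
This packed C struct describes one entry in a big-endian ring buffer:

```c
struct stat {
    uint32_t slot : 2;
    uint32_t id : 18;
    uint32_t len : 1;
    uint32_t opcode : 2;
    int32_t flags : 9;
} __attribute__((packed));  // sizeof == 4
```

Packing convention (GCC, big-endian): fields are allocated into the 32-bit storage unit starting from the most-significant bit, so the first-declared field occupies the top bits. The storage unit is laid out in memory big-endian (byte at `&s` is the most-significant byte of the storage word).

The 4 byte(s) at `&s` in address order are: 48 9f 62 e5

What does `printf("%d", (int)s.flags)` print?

[0]=0x48 [1]=0x9f [2]=0x62 [3]=0xe5 (big-endian) → word 0x489f62e5
slot [30+:2] = (word>>30) & 0x3 = 1
id [12+:18] = (word>>12) & 0x3ffff = 35318
len [11+:1] = (word>>11) & 0x1 = 0
opcode [9+:2] = (word>>9) & 0x3 = 1
flags [0+:9] = (word>>0) & 0x1ff = 229  ←
flags signed 9b, MSB=0: value = 229

229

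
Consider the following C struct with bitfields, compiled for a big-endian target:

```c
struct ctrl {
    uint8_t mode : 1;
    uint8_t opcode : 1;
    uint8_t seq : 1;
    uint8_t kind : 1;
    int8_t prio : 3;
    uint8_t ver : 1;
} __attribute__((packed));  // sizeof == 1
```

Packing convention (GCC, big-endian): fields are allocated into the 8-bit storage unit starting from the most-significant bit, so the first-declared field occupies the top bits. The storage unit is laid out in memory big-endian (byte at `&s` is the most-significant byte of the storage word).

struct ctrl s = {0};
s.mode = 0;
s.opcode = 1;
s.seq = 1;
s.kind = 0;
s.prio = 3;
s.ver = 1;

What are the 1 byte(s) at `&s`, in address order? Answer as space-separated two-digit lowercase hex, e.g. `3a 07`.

67

mode (1b) val=0 bits=0x0 at bit 7: 0x00
opcode (1b) val=1 bits=0x1 at bit 6: 0x40
seq (1b) val=1 bits=0x1 at bit 5: 0x60
kind (1b) val=0 bits=0x0 at bit 4: 0x60
prio (3b) val=3 bits=0x3 at bit 1: 0x66
ver (1b) val=1 bits=0x1 at bit 0: 0x67
word = 0x67 → big-endian bytes:
  [0]=0x67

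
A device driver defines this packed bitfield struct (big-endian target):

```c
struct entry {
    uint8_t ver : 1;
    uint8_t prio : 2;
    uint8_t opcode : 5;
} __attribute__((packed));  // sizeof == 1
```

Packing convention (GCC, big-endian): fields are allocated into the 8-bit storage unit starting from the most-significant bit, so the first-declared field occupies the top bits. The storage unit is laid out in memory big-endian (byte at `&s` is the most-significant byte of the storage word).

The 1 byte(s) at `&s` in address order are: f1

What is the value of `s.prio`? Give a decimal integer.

3

[0]=0xf1 (big-endian) → word 0xf1
ver [7+:1] = (word>>7) & 0x1 = 1
prio [5+:2] = (word>>5) & 0x3 = 3  ←
opcode [0+:5] = (word>>0) & 0x1f = 17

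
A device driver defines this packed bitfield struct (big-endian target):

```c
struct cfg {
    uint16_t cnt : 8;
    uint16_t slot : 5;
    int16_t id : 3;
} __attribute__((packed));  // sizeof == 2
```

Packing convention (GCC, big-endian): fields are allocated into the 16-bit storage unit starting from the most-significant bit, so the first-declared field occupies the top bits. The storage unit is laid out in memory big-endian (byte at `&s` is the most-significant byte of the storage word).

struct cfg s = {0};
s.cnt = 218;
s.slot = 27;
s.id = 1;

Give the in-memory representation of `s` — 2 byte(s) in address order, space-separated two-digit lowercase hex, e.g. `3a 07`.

cnt (8b) val=218 bits=0xda at bit 8: 0xda00
slot (5b) val=27 bits=0x1b at bit 3: 0xdad8
id (3b) val=1 bits=0x1 at bit 0: 0xdad9
word = 0xdad9 → big-endian bytes:
  [0]=0xda  [1]=0xd9

da d9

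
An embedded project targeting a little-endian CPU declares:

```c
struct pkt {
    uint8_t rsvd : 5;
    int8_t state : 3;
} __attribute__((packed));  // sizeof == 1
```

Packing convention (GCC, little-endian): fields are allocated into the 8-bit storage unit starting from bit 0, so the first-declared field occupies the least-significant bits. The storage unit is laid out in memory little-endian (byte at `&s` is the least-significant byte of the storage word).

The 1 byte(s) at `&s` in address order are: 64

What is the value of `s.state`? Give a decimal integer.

3

[0]=0x64 (little-endian) → word 0x64
rsvd:5 @ bit 0 → (0x64>>0)&0x1f = 0x4
state:3 @ bit 5 → (0x64>>5)&0x7 = 0x3  ←
state signed 3b, MSB=0: value = 3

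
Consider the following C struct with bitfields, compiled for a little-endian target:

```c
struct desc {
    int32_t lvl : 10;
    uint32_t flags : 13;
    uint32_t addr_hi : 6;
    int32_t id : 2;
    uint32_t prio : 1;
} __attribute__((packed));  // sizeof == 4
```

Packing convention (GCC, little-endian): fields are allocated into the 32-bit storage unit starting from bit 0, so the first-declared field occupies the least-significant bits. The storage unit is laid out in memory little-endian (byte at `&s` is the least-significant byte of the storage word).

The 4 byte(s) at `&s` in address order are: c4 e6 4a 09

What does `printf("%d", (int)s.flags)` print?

4793

[0]=0xc4 [1]=0xe6 [2]=0x4a [3]=0x09 (little-endian) → word 0x094ae6c4
lvl:10 @ bit 0 → (0x094ae6c4>>0)&0x3ff = 0x2c4
flags:13 @ bit 10 → (0x094ae6c4>>10)&0x1fff = 0x12b9  ←
addr_hi:6 @ bit 23 → (0x094ae6c4>>23)&0x3f = 0x12
id:2 @ bit 29 → (0x094ae6c4>>29)&0x3 = 0x0
prio:1 @ bit 31 → (0x094ae6c4>>31)&0x1 = 0x0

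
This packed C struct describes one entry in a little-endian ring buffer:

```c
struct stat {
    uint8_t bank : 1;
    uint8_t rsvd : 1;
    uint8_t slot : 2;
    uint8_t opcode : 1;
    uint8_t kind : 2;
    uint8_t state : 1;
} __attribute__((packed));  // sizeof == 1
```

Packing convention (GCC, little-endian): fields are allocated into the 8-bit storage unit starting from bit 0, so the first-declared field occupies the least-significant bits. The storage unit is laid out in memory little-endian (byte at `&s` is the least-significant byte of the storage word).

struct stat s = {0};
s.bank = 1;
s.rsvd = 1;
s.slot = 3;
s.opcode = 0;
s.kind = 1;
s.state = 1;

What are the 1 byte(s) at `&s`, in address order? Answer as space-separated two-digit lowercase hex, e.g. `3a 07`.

[0+:1] bank=1 & 0x1 = 0x1; word=0x01
[1+:1] rsvd=1 & 0x1 = 0x1; word=0x03
[2+:2] slot=3 & 0x3 = 0x3; word=0x0f
[4+:1] opcode=0 & 0x1 = 0x0; word=0x0f
[5+:2] kind=1 & 0x3 = 0x1; word=0x2f
[7+:1] state=1 & 0x1 = 0x1; word=0xaf
word = 0xaf → little-endian bytes:
  [0]=0xaf

af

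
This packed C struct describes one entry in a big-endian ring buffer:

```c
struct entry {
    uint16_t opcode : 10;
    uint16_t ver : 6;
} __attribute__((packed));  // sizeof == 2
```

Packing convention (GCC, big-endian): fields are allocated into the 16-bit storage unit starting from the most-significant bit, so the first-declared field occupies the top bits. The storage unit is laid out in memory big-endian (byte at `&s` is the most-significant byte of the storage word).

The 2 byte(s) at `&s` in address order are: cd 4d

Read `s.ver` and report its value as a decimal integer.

[0]=0xcd [1]=0x4d (big-endian) → word 0xcd4d
opcode [6+:10] = (word>>6) & 0x3ff = 821
ver [0+:6] = (word>>0) & 0x3f = 13  ←

13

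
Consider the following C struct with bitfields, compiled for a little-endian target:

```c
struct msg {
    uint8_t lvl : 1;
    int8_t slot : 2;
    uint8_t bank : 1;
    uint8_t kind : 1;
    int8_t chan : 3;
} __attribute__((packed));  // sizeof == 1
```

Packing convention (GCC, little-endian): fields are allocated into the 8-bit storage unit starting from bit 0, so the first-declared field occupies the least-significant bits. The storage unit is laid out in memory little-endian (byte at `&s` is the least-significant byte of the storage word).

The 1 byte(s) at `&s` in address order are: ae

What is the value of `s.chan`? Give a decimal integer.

-3

[0]=0xae (little-endian) → word 0xae
lvl [0+:1] = (word>>0) & 0x1 = 0
slot [1+:2] = (word>>1) & 0x3 = 3
bank [3+:1] = (word>>3) & 0x1 = 1
kind [4+:1] = (word>>4) & 0x1 = 0
chan [5+:3] = (word>>5) & 0x7 = 5  ←
chan signed 3b, MSB=1: 5 - 8 = -3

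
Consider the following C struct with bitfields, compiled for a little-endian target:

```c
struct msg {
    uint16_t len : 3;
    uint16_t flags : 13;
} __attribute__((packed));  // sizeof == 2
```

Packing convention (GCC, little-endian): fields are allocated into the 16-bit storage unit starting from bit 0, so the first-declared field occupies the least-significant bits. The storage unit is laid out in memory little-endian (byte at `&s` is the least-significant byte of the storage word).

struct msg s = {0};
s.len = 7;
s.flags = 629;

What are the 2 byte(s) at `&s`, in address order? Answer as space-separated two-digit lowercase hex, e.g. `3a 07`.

len (3b) val=7 bits=0x7 at bit 0: 0x0007
flags (13b) val=629 bits=0x275 at bit 3: 0x13af
word = 0x13af → little-endian bytes:
  [0]=0xaf  [1]=0x13

af 13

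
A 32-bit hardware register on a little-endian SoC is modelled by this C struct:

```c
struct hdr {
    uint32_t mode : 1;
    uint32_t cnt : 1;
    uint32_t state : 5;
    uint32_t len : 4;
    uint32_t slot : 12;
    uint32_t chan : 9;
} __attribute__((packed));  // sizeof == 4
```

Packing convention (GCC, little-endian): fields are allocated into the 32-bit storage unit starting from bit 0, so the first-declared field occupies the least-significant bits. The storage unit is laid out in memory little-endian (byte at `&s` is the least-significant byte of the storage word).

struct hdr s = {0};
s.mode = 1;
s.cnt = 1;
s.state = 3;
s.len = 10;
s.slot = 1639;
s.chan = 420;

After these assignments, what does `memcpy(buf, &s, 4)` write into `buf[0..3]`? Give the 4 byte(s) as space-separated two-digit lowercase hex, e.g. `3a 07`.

0f 3d 33 d2

[0+:1] mode=1 & 0x1 = 0x1; word=0x00000001
[1+:1] cnt=1 & 0x1 = 0x1; word=0x00000003
[2+:5] state=3 & 0x1f = 0x3; word=0x0000000f
[7+:4] len=10 & 0xf = 0xa; word=0x0000050f
[11+:12] slot=1639 & 0xfff = 0x667; word=0x00333d0f
[23+:9] chan=420 & 0x1ff = 0x1a4; word=0xd2333d0f
word = 0xd2333d0f → little-endian bytes:
  [0]=0x0f  [1]=0x3d  [2]=0x33  [3]=0xd2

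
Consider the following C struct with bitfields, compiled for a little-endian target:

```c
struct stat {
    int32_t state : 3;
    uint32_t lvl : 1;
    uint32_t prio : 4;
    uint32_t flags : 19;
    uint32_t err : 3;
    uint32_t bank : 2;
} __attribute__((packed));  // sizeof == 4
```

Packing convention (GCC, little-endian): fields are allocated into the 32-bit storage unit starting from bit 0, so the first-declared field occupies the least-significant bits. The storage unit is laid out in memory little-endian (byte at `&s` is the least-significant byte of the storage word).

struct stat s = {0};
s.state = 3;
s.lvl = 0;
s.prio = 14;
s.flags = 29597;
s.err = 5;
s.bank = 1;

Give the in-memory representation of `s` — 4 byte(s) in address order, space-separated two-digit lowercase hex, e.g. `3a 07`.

state:3 = 3 → 0x3 << 0 → word 0x00000003
lvl:1 = 0 → 0x0 << 3 → word 0x00000003
prio:4 = 14 → 0xe << 4 → word 0x000000e3
flags:19 = 29597 → 0x739d << 8 → word 0x00739de3
err:3 = 5 → 0x5 << 27 → word 0x28739de3
bank:2 = 1 → 0x1 << 30 → word 0x68739de3
word = 0x68739de3 → little-endian bytes:
  [0]=0xe3  [1]=0x9d  [2]=0x73  [3]=0x68

e3 9d 73 68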